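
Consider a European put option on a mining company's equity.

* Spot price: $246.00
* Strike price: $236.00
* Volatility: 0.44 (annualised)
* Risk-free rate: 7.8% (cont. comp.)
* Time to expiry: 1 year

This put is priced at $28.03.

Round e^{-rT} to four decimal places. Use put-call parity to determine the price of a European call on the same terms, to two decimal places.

$55.73

e^(−rT) = e^(−0.078·1) = 0.9250
Put-call parity: C − P = S − K·e^(−rT) = 246 − 236·0.9250 = 246 − 218.3000 = 27.7000
C = P + (C − P) = 28.03 + (27.7000) = 55.7300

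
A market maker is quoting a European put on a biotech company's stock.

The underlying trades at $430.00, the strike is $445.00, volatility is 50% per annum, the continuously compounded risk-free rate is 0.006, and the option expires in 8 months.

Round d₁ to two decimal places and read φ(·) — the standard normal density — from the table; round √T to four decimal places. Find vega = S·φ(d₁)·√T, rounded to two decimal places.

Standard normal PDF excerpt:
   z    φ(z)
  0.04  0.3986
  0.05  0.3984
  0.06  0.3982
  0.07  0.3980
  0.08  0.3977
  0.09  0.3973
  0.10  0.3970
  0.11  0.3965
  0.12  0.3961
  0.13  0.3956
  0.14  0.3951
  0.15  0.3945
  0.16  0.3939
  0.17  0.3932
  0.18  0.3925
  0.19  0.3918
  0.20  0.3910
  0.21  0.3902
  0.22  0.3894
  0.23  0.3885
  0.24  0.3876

T = 0.6667;  σ√T = 0.4082
d₁ = [ln(430/445) + (0.006 + 0.5²/2)·0.6667] / 0.4082 = [-0.0343 + 0.0873] / 0.4082 = 0.1299 which rounds to 0.13
√T = √0.6667 = 0.8165
φ(d₁) = φ(0.13) = 0.3956
vega = S·φ(d₁)·√T = 430·0.3956·0.8165 = 138.8932

138.89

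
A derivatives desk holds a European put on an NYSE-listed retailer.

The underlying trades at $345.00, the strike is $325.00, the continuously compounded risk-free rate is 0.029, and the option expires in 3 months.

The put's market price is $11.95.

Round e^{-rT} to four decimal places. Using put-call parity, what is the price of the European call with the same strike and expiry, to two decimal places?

$34.29

exp(−rT) = exp(−0.029·0.25) = 0.9928
Put-call parity: C − P = S − K·e^(−rT) = 345 − 325·0.9928 = 345 − 322.6600 = 22.3400
C = P + (C − P) = 11.95 + (22.3400) = 34.2900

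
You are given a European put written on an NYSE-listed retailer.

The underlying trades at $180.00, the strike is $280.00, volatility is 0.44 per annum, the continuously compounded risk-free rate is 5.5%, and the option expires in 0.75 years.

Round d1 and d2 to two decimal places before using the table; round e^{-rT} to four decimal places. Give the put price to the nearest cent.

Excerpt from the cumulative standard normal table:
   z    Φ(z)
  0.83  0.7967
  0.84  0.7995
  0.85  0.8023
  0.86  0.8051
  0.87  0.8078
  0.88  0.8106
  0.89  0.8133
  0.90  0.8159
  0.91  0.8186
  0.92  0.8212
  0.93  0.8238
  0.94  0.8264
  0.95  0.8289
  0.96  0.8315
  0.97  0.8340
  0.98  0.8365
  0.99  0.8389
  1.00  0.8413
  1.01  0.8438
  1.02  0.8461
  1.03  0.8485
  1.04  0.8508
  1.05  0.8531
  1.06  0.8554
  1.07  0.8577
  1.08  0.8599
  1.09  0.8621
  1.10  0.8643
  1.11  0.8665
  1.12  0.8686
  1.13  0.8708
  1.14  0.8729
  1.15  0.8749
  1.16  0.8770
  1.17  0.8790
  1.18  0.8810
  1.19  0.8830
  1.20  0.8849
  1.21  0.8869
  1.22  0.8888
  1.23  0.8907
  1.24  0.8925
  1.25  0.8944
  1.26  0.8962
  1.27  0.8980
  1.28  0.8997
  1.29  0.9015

$94.89

σ√T = 0.44·√0.75 = 0.3811
d₁ = [ln(180/280) + (0.055 + 0.44²/2)·0.75] / 0.3811 = [-0.4418 + 0.1138] / 0.3811 = -0.8607 ≈ -0.86
d₂ = d₁ − σ√T = -0.8607 − 0.3811 = -1.2418 ≈ -1.24
exp(−rT) = exp(−0.055·0.75) = 0.9596
N(−d₂) = N(1.24) = 0.8925;  N(−d₁) = N(0.86) = 0.8051
P = 280·0.9596·0.8925 − 180·0.8051 = 239.8040 − 144.9180 = 94.8860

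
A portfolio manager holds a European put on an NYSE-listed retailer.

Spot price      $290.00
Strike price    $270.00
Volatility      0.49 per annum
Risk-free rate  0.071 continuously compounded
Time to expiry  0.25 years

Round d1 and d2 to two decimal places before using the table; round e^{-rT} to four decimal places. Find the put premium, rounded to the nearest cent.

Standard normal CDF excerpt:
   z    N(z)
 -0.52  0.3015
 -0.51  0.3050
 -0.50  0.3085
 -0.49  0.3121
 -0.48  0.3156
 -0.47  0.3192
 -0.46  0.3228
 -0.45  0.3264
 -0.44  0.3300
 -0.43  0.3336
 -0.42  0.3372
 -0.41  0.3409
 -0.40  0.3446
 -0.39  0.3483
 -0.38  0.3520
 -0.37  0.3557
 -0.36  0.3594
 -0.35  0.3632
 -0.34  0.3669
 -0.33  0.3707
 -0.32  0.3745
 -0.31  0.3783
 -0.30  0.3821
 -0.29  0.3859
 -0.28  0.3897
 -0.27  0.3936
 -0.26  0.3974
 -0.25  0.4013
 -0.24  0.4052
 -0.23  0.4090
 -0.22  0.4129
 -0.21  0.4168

σ√T = 0.49 × 0.5000 = 0.2450
d₁ = [ln(290/270) + (0.071 + ½·0.49²)·0.25] / (σ√T) = (0.0715 + 0.0478) / 0.2450 = 0.4866 which rounds to 0.49
d₂ = 0.4866 − 0.2450 = 0.2416 which rounds to 0.24
e^(−rT) = e^(−0.071·0.25) = 0.9824
N(−d₂) = N(-0.24) = 0.4052;  N(−d₁) = N(-0.49) = 0.3121
P = 270·0.9824·0.4052 − 290·0.3121 = 107.4785 − 90.5090 = 16.9695

$16.97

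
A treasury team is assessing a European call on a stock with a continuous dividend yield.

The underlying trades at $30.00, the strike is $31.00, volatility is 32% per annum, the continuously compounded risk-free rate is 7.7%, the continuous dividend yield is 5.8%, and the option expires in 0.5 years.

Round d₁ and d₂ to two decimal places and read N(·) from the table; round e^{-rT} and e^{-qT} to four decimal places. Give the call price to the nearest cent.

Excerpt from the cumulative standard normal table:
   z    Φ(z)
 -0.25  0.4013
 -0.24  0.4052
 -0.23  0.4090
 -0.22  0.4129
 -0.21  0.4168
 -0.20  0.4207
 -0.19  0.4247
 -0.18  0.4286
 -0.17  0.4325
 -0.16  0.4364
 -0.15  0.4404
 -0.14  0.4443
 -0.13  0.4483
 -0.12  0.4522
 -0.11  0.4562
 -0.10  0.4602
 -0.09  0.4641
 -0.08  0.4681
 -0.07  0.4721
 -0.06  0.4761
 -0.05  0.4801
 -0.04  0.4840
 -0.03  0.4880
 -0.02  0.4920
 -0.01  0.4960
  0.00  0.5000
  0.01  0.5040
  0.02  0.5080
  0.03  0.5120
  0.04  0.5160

$2.37

σ√T = 0.32 × 0.7071 = 0.2263
d₁ = [ln(30/31) + (0.077 − 0.058 + 0.32²/2)·0.5] / 0.2263 = [-0.0328 + 0.0351] / 0.2263 = 0.0102 → 0.01
d₂ = d₁ − σ√T = 0.0102 − 0.2263 = -0.2161 → -0.22
e^(−qT) = e^(−0.058·0.5) = 0.9714;  e^(−rT) = e^(−0.077·0.5) = 0.9622
N(d₁) = N(0.01) = 0.5040;  N(d₂) = N(-0.22) = 0.4129
C = 30·0.9714·0.5040 − 31·0.9622·0.4129 = 14.6876 − 12.3161 = 2.3715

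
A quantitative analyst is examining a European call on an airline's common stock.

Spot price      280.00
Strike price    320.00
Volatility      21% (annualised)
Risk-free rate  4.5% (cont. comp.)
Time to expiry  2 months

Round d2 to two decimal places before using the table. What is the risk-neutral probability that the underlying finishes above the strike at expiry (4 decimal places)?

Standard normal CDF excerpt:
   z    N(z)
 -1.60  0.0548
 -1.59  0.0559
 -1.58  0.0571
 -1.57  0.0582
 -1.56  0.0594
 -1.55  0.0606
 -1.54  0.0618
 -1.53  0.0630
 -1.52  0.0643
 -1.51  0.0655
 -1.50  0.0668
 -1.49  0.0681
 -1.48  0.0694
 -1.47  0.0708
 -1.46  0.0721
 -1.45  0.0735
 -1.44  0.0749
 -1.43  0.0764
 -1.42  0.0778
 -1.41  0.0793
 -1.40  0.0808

σ√T = 0.21 × 0.4082 = 0.0857
d₁ = [ln(280/320) + (0.045 + 0.21²/2)·0.1667] / 0.0857 = [-0.1335 + 0.0112] / 0.0857 = -1.4272 which rounds to -1.43
d₂ = d₁ − σ√T = -1.4272 − 0.0857 = -1.5129 which rounds to -1.51
Pr(exercise) under Q = N(d₂) = 0.0655

0.0655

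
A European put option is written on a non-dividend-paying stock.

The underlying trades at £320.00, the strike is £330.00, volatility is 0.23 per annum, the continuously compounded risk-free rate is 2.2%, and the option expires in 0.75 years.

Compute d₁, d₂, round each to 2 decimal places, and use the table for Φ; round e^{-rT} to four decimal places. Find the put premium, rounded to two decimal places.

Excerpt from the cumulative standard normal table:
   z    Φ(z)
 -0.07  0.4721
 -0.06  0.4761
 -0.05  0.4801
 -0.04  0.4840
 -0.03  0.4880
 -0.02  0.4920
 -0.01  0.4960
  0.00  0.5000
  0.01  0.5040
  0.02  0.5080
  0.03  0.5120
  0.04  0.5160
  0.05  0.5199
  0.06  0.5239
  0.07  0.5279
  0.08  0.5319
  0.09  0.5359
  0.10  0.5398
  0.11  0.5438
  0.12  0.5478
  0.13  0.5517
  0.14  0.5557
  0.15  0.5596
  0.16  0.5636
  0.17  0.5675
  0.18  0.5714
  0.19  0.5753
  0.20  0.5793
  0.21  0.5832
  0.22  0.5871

T = 0.75;  σ√T = 0.1992
d₁ = [ln(320/330) + (0.022 + 0.23²/2)·0.75] / 0.1992 = [-0.0308 + 0.0363] / 0.1992 = 0.0279 ⇒ 0.03
d₂ = d₁ − σ√T = 0.0279 − 0.1992 = -0.1712 ⇒ -0.17
e^(−rT) = e^(−0.022·0.75) = 0.9836
P = 330·0.9836·N(0.17) − 320·N(-0.03) = 330·0.9836·0.5675 − 320·0.4880 = 184.2037 − 156.1600 = 28.0437

£28.04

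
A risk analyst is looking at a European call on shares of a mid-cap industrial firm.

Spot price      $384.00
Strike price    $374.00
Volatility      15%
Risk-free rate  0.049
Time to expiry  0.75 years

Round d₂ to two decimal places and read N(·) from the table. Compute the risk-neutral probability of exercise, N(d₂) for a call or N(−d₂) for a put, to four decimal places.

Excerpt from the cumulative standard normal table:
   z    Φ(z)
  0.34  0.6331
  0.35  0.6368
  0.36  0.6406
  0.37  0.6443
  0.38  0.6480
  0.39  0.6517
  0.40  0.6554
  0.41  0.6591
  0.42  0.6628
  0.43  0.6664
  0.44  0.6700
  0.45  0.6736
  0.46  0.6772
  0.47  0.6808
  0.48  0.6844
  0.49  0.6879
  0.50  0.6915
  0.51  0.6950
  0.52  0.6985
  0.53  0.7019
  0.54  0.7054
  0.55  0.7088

σ√T = 0.15 × 0.8660 = 0.1299
ln(S/K) + (r + σ²/2)T = ln(384/374) + (0.049 + 0.15²/2)·0.75 = 0.0264 + 0.0452 = 0.0716
d₁ = 0.0716 / 0.1299 = 0.5510 ⇒ 0.55
d₂ = d₁ − σ√T = 0.5510 − 0.1299 = 0.4211 ⇒ 0.42
Pr(exercise) under Q = N(d₂) = 0.6628

0.6628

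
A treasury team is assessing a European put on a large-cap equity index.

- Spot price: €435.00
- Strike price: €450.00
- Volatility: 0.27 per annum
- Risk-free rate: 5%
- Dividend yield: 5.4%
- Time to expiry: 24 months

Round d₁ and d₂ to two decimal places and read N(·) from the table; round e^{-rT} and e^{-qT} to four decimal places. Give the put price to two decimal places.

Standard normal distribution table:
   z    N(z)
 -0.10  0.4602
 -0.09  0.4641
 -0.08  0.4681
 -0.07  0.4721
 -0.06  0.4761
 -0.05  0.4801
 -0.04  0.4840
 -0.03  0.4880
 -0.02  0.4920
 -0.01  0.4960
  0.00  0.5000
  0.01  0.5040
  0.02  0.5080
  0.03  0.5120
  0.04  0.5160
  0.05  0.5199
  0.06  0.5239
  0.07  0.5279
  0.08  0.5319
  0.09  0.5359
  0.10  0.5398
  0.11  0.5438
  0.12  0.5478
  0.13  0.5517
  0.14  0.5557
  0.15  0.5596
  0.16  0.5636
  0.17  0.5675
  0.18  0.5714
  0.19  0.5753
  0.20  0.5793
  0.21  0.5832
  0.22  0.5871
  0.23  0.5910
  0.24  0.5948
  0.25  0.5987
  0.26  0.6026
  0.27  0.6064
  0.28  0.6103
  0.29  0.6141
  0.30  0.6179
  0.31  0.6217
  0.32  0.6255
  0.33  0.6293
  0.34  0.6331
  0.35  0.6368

€68.81

σ√T = 0.27 × 1.4142 = 0.3818
d₁ = [ln(435/450) + (0.05 − 0.054 + ½·0.27²)·2] / (σ√T) = (-0.0339 + 0.0649) / 0.3818 = 0.0812 which rounds to 0.08
d₂ = 0.0812 − 0.3818 = -0.3007 which rounds to -0.30
exp(−qT) = exp(−0.054·2) = 0.8976;  exp(−rT) = exp(−0.05·2) = 0.9048
P = 450·0.9048·N(0.30) − 435·0.8976·N(-0.08) = 450·0.9048·0.6179 − 435·0.8976·0.4681 = 251.5842 − 182.7725 = 68.8117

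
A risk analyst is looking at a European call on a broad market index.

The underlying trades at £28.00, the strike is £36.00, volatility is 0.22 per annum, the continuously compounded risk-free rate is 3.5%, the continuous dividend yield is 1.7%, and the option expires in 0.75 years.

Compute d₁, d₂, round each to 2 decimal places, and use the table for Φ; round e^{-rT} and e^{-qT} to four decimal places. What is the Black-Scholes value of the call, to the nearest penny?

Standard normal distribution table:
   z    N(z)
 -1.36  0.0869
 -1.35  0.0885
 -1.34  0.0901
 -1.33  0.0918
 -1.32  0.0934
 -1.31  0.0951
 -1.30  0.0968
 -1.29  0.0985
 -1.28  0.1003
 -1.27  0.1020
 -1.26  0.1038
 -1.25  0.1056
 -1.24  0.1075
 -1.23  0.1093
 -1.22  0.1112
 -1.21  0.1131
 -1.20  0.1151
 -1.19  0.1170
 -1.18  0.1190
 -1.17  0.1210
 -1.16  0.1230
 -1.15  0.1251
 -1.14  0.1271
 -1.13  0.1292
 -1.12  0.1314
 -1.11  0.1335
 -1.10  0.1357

σ√T = 0.22·√0.75 = 0.1905
d₁ = [ln(28/36) + (0.035 − 0.017 + ½·0.22²)·0.75] / (σ√T) = (-0.2513 + 0.0316) / 0.1905 = -1.1529 ≈ -1.15
d₂ = -1.1529 − 0.1905 = -1.3435 ≈ -1.34
exp(−qT) = exp(−0.017·0.75) = 0.9873;  exp(−rT) = exp(−0.035·0.75) = 0.9741
C = 28·0.9873·N(-1.15) − 36·0.9741·N(-1.34) = 28·0.9873·0.1251 − 36·0.9741·0.0901 = 3.4583 − 3.1596 = 0.2987

£0.30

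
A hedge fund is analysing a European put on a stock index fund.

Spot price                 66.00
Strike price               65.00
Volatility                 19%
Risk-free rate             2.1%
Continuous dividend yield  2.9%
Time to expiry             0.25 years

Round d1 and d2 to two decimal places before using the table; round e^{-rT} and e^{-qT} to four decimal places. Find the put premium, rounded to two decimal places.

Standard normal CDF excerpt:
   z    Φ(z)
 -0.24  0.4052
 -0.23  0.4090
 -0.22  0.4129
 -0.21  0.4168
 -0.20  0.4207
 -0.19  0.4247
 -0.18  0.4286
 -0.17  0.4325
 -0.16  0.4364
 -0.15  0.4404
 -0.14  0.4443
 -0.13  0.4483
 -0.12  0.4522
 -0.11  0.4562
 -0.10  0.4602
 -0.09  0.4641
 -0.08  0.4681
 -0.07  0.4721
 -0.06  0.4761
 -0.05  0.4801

2.18

σ√T = 0.19 × 0.5000 = 0.0950
d₁ = [ln(66/65) + (0.021 − 0.029 + ½·0.19²)·0.25] / (σ√T) = (0.0153 + 0.0025) / 0.0950 = 0.1872 → 0.19
d₂ = 0.1872 − 0.0950 = 0.0922 → 0.09
e^(−qT) = e^(−0.029·0.25) = 0.9928;  e^(−rT) = e^(−0.021·0.25) = 0.9948
N(−d₂) = N(-0.09) = 0.4641;  N(−d₁) = N(-0.19) = 0.4247
P = 65·0.9948·0.4641 − 66·0.9928·0.4247 = 30.0096 − 27.8284 = 2.1813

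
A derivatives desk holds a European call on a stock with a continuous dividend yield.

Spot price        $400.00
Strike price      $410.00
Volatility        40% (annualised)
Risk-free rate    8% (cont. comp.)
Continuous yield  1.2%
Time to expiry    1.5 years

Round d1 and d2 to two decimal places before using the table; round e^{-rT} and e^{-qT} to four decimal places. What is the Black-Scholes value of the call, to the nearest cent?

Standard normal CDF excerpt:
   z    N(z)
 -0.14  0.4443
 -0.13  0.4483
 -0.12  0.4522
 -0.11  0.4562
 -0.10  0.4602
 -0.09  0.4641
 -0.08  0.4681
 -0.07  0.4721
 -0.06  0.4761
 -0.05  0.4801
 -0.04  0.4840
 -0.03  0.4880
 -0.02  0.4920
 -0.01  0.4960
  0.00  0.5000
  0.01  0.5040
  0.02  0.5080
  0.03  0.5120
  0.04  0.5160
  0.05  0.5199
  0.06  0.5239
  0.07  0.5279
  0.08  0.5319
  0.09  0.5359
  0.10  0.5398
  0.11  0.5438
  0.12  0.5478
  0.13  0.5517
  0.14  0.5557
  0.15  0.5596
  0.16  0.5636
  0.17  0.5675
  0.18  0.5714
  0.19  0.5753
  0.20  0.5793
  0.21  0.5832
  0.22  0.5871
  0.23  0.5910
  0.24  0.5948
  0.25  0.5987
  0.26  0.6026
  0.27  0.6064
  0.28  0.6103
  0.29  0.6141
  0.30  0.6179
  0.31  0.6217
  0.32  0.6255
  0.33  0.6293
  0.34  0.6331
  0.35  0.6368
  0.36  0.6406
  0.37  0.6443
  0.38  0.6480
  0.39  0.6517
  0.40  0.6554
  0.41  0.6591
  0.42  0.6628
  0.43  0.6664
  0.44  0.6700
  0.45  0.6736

σ√T = 0.4 × 1.2247 = 0.4899
d₁ = [ln(400/410) + (0.08 − 0.012 + 0.4²/2)·1.5] / 0.4899 = [-0.0247 + 0.2220] / 0.4899 = 0.4028 ≈ 0.40
d₂ = d₁ − σ√T = 0.4028 − 0.4899 = -0.0871 ≈ -0.09
e^(−qT) = e^(−0.012·1.5) = 0.9822;  e^(−rT) = e^(−0.08·1.5) = 0.8869
N(d₁) = N(0.40) = 0.6554;  N(d₂) = N(-0.09) = 0.4641
C = 400·0.9822·0.6554 − 410·0.8869·0.4641 = 257.4936 − 168.7602 = 88.7333

$88.73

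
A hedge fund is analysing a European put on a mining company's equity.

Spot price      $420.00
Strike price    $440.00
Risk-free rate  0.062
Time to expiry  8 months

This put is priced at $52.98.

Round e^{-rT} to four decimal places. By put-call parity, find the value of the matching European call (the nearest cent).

e^(−rT) = e^(−0.062·0.6667) = 0.9595
Put-call parity: C − P = S − K·e^(−rT) = 420 − 440·0.9595 = 420 − 422.1800 = -2.1800
C = P + (C − P) = 52.98 + (-2.1800) = 50.8000

$50.80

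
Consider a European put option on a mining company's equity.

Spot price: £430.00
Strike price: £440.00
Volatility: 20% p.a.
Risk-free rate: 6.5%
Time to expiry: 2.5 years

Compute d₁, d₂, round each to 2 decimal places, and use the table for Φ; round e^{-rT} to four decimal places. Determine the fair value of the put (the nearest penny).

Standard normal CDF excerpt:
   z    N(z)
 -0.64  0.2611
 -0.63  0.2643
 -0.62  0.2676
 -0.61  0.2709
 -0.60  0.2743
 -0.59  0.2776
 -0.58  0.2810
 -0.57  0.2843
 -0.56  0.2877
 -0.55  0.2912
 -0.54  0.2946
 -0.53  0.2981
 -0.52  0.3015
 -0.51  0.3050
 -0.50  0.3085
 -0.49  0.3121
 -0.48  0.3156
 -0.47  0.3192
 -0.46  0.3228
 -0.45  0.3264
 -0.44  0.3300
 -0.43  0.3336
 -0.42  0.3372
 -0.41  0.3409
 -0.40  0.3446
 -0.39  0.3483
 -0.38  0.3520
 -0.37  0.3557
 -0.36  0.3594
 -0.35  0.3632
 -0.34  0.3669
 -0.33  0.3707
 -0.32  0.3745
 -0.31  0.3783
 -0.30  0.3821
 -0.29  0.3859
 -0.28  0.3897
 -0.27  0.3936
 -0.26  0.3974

£27.80

T = 2.5;  σ√T = 0.3162
d₁ = [ln(430/440) + (0.065 + 0.2²/2)·2.5] / 0.3162 = [-0.0230 + 0.2125] / 0.3162 = 0.5993 which rounds to 0.60
d₂ = d₁ − σ√T = 0.5993 − 0.3162 = 0.2831 which rounds to 0.28
exp(−rT) = exp(−0.065·2.5) = 0.8500
N(−d₂) = N(-0.28) = 0.3897;  N(−d₁) = N(-0.60) = 0.2743
P = 440·0.8500·0.3897 − 430·0.2743 = 145.7478 − 117.9490 = 27.7988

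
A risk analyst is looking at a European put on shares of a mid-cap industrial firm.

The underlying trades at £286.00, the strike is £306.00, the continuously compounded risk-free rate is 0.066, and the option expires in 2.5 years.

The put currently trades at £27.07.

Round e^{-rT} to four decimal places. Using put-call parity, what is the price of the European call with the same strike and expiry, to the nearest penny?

e^(−rT) = e^(−0.066·2.5) = 0.8479
Put-call parity: C − P = S − K·e^(−rT) = 286 − 306·0.8479 = 286 − 259.4574 = 26.5426
C = P + (C − P) = 27.07 + (26.5426) = 53.6126

£53.61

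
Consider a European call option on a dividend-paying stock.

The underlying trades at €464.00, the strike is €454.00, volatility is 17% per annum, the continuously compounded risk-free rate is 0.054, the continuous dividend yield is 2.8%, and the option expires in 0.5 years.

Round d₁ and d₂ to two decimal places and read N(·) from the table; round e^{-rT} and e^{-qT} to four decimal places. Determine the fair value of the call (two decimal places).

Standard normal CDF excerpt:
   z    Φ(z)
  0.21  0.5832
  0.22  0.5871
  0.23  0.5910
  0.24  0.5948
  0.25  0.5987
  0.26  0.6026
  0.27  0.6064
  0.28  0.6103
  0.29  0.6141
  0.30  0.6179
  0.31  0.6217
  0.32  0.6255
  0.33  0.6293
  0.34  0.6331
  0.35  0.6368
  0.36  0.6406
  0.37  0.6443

€30.19

σ√T = 0.17 × 0.7071 = 0.1202
d₁ = [ln(464/454) + (0.054 − 0.028 + ½·0.17²)·0.5] / (σ√T) = (0.0218 + 0.0202) / 0.1202 = 0.3495 ⇒ 0.35
d₂ = 0.3495 − 0.1202 = 0.2293 ⇒ 0.23
exp(−qT) = exp(−0.028·0.5) = 0.9861;  exp(−rT) = exp(−0.054·0.5) = 0.9734
N(d₁) = N(0.35) = 0.6368;  N(d₂) = N(0.23) = 0.5910
C = 464·0.9861·0.6368 − 454·0.9734·0.5910 = 291.3681 − 261.1768 = 30.1912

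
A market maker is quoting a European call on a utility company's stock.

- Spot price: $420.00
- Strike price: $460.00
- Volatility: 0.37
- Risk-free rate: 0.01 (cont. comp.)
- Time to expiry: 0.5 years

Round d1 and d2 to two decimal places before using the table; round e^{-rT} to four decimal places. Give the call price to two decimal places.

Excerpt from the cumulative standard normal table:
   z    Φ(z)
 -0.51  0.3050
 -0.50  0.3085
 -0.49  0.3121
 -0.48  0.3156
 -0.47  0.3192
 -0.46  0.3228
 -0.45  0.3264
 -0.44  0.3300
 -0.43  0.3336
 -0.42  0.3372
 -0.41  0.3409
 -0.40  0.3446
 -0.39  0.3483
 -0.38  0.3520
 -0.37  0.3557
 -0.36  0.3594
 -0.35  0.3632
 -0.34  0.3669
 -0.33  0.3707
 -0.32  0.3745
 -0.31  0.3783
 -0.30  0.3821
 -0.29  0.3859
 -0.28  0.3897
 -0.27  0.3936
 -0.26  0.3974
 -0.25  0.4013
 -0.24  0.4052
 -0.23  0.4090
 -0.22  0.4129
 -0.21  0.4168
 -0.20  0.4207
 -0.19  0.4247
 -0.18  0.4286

$28.95

T = 0.5;  σ√T = 0.2616
ln(S/K) + (r + σ²/2)T = ln(420/460) + (0.01 + 0.37²/2)·0.5 = -0.0910 + 0.0392 = -0.0517
d₁ = -0.0517 / 0.2616 = -0.1978 → -0.20
d₂ = d₁ − σ√T = -0.1978 − 0.2616 = -0.4594 → -0.46
e^(−rT) = e^(−0.01·0.5) = 0.9950
N(d₁) = N(-0.20) = 0.4207;  N(d₂) = N(-0.46) = 0.3228
C = 420·0.4207 − 460·0.9950·0.3228 = 176.6940 − 147.7456 = 28.9484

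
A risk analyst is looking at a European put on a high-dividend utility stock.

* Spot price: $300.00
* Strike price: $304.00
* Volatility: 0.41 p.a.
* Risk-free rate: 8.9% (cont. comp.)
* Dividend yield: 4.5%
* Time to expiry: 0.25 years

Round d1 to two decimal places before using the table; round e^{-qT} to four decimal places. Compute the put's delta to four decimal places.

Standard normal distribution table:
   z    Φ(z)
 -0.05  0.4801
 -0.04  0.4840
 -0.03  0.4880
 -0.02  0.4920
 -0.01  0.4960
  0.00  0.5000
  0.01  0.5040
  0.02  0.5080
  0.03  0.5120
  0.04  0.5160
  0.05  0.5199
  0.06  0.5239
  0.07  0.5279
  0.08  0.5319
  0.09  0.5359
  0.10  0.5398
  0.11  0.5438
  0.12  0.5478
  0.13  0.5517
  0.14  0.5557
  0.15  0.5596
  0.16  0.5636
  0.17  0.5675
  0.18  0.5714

σ√T = 0.41·√0.25 = 0.2050
d₁ = [ln(300/304) + (0.089 − 0.045 + 0.41²/2)·0.25] / 0.2050 = [-0.0132 + 0.0320] / 0.2050 = 0.0915 which rounds to 0.09
N(d₁) = N(0.09) = 0.5359
Δ_put = exp(−qT)·(N(d₁) − 1) = 0.9888·(0.5359 − 1) = -0.4589

-0.4589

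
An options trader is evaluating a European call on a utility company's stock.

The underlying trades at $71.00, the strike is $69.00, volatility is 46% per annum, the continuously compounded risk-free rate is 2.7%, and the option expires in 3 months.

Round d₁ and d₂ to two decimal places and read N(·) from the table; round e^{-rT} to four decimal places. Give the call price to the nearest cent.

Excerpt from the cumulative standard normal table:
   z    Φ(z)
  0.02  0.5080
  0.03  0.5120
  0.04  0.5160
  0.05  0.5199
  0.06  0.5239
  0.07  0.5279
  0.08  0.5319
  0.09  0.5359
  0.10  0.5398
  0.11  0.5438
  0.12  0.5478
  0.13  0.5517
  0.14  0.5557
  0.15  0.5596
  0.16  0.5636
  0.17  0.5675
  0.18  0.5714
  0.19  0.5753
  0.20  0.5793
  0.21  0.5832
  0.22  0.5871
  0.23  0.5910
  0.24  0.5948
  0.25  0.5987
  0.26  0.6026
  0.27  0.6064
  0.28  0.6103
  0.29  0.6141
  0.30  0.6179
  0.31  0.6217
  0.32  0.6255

$7.69

σ√T = 0.46·√0.25 = 0.2300
d₁ = [ln(71/69) + (0.027 + ½·0.46²)·0.25] / (σ√T) = (0.0286 + 0.0332) / 0.2300 = 0.2686 → 0.27
d₂ = 0.2686 − 0.2300 = 0.0386 → 0.04
e^(−rT) = e^(−0.027·0.25) = 0.9933
C = 71·N(0.27) − 69·0.9933·N(0.04) = 71·0.6064 − 69·0.9933·0.5160 = 43.0544 − 35.3655 = 7.6889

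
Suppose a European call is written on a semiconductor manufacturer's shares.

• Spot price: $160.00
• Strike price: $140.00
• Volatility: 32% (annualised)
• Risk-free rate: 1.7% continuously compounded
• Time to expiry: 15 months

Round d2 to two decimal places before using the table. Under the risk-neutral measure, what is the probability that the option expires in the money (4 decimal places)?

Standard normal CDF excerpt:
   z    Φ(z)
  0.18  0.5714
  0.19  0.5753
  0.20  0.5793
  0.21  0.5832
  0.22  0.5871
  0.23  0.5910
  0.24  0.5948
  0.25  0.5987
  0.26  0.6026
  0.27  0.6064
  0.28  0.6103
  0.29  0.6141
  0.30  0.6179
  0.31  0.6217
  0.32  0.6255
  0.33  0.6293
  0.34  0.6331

0.5987

T = 1.25;  σ√T = 0.3578
d₁ = [ln(160/140) + (0.017 + 0.32²/2)·1.25] / 0.3578 = [0.1335 + 0.0853] / 0.3578 = 0.6115 → 0.61
d₂ = d₁ − σ√T = 0.6115 − 0.3578 = 0.2537 → 0.25
Risk-neutral Pr[S_T > K] = N(d₂) = N(0.25) = 0.5987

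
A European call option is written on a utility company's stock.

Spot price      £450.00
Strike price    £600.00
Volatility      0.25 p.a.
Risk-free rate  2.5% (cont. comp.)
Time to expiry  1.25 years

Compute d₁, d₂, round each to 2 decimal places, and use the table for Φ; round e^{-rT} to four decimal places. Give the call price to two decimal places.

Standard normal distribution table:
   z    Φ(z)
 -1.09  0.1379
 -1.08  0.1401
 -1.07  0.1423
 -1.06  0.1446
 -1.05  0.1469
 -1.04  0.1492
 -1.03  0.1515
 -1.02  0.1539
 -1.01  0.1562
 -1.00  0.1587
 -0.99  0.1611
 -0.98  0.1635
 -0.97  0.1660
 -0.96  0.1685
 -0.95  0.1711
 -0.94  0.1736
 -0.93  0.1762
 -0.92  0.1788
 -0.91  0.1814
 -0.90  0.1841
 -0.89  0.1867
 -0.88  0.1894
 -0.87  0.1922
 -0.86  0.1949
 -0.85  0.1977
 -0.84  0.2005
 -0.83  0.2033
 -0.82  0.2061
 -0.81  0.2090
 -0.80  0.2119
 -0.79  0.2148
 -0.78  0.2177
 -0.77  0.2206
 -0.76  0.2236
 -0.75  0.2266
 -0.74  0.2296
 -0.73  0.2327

£13.88

σ√T = 0.25·√1.25 = 0.2795
d₁ = [ln(450/600) + (0.025 + 0.25²/2)·1.25] / 0.2795 = [-0.2877 + 0.0703] / 0.2795 = -0.7777 → -0.78
d₂ = d₁ − σ√T = -0.7777 − 0.2795 = -1.0572 → -1.06
e^(−rT) = e^(−0.025·1.25) = 0.9692
C = 450·N(-0.78) − 600·0.9692·N(-1.06) = 450·0.2177 − 600·0.9692·0.1446 = 97.9650 − 84.0878 = 13.8772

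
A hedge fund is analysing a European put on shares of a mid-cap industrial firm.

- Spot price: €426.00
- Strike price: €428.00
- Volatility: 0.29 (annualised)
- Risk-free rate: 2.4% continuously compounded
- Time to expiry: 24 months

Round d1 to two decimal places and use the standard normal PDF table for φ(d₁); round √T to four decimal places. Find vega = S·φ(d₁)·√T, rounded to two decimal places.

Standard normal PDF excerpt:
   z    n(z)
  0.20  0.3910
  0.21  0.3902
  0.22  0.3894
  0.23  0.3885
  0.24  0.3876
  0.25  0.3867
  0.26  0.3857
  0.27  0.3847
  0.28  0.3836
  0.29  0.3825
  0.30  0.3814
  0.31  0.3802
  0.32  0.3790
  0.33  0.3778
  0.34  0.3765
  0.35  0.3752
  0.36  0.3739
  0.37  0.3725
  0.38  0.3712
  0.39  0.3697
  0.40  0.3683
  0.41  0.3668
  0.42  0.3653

229.05

T = 2;  σ√T = 0.4101
d₁ = [ln(426/428) + (0.024 + 0.29²/2)·2] / 0.4101 = [-0.0047 + 0.1321] / 0.4101 = 0.3107 ≈ 0.31
√T = √2 = 1.4142
φ(d₁) = φ(0.31) = 0.3802
vega = S·φ(d₁)·√T = 426·0.3802·1.4142 = 229.0512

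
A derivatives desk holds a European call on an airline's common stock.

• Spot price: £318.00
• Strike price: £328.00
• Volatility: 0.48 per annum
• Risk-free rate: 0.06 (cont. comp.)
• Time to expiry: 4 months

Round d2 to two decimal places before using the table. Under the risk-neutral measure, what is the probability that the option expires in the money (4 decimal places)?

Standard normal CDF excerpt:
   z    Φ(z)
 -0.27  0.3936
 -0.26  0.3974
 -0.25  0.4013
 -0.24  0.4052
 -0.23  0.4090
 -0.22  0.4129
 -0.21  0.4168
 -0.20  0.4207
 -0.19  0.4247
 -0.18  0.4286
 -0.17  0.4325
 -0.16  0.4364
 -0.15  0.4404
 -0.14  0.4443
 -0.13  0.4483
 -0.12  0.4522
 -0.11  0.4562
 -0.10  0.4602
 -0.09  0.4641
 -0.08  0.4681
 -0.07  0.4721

0.4286

T = 0.3333;  σ√T = 0.2771
d₁ = [ln(318/328) + (0.06 + ½·0.48²)·0.3333] / (σ√T) = (-0.0310 + 0.0584) / 0.2771 = 0.0990 ⇒ 0.10
d₂ = 0.0990 − 0.2771 = -0.1781 ⇒ -0.18
Pr(exercise) under Q = N(d₂) = 0.4286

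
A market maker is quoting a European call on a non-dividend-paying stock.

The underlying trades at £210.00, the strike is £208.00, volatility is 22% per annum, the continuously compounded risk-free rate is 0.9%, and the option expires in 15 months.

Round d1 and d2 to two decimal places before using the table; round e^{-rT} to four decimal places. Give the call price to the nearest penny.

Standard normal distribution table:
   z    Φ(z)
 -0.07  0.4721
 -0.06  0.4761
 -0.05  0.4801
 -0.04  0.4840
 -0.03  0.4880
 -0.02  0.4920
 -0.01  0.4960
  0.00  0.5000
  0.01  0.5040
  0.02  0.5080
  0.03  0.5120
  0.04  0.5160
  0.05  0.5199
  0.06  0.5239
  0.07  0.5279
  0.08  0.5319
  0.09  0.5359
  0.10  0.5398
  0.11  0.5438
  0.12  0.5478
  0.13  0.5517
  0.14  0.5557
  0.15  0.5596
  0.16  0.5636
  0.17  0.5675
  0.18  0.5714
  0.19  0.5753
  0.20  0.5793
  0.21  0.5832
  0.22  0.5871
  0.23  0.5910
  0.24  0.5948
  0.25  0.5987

σ√T = 0.22 × 1.1180 = 0.2460
ln(S/K) + (r + σ²/2)T = ln(210/208) + (0.009 + 0.22²/2)·1.25 = 0.0096 + 0.0415 = 0.0511
d₁ = 0.0511 / 0.2460 = 0.2076 ≈ 0.21
d₂ = d₁ − σ√T = 0.2076 − 0.2460 = -0.0383 ≈ -0.04
e^(−rT) = e^(−0.009·1.25) = 0.9888
N(d₁) = N(0.21) = 0.5832;  N(d₂) = N(-0.04) = 0.4840
C = 210·0.5832 − 208·0.9888·0.4840 = 122.4720 − 99.5445 = 22.9275

£22.93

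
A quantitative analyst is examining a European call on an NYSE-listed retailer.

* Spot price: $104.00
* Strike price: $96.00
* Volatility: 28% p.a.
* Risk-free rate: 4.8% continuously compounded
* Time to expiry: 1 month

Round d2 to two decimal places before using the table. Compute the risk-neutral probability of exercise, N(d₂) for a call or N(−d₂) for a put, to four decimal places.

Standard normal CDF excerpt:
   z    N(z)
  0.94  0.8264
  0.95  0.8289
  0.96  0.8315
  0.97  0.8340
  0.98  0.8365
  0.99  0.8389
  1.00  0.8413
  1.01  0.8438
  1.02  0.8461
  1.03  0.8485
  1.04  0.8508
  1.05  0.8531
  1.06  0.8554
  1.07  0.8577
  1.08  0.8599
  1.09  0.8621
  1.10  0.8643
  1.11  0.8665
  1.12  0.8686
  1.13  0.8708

T = 0.08333;  σ√T = 0.0808
d₁ = [ln(104/96) + (0.048 + 0.28²/2)·0.08333] / 0.0808 = [0.0800 + 0.0073] / 0.0808 = 1.0802 → 1.08
d₂ = d₁ − σ√T = 1.0802 − 0.0808 = 0.9993 → 1.00
Pr(exercise) under Q = N(d₂) = 0.8413

0.8413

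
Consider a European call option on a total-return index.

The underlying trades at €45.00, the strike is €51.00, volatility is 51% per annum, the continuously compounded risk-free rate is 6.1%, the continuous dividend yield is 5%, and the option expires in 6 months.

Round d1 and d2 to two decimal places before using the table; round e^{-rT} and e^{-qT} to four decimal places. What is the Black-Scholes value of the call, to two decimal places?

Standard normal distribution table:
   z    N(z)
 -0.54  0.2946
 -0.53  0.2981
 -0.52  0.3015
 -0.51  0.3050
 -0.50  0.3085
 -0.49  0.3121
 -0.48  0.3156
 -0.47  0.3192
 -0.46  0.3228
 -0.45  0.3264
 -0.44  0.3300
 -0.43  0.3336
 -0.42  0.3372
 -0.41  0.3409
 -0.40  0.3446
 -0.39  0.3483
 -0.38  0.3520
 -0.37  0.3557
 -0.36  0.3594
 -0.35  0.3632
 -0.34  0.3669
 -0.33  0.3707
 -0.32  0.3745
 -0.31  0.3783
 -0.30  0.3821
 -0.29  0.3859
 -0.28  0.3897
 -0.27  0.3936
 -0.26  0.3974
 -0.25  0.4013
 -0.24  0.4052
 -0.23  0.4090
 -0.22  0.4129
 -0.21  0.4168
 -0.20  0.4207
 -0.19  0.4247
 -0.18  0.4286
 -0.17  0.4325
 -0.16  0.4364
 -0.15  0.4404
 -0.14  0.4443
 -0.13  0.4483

σ√T = 0.51·√0.5 = 0.3606
d₁ = [ln(45/51) + (0.061 − 0.05 + ½·0.51²)·0.5] / (σ√T) = (-0.1252 + 0.0705) / 0.3606 = -0.1515 ⇒ -0.15
d₂ = -0.1515 − 0.3606 = -0.5121 ⇒ -0.51
exp(−qT) = exp(−0.05·0.5) = 0.9753;  exp(−rT) = exp(−0.061·0.5) = 0.9700
N(d₁) = N(-0.15) = 0.4404;  N(d₂) = N(-0.51) = 0.3050
C = 45·0.9753·0.4404 − 51·0.9700·0.3050 = 19.3285 − 15.0884 = 4.2401

€4.24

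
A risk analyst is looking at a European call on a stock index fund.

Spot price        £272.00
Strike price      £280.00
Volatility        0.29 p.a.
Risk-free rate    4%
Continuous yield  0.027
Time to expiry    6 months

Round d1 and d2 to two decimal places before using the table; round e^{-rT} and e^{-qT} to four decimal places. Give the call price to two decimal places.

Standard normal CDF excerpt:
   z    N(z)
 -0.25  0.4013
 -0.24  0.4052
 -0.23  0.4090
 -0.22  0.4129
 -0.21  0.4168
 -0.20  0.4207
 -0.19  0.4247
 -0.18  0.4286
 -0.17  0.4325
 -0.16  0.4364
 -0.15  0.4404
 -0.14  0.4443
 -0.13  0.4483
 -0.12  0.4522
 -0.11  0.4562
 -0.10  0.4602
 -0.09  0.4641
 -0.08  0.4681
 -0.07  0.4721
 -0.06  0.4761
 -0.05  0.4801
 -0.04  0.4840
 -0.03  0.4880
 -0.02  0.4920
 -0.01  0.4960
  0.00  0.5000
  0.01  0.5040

£18.71

σ√T = 0.29 × 0.7071 = 0.2051
d₁ = [ln(272/280) + (0.04 − 0.027 + 0.29²/2)·0.5] / 0.2051 = [-0.0290 + 0.0275] / 0.2051 = -0.0071 which rounds to -0.01
d₂ = d₁ − σ√T = -0.0071 − 0.2051 = -0.2122 which rounds to -0.21
e^(−qT) = e^(−0.027·0.5) = 0.9866;  e^(−rT) = e^(−0.04·0.5) = 0.9802
N(d₁) = N(-0.01) = 0.4960;  N(d₂) = N(-0.21) = 0.4168
C = 272·0.9866·0.4960 − 280·0.9802·0.4168 = 133.1042 − 114.3933 = 18.7109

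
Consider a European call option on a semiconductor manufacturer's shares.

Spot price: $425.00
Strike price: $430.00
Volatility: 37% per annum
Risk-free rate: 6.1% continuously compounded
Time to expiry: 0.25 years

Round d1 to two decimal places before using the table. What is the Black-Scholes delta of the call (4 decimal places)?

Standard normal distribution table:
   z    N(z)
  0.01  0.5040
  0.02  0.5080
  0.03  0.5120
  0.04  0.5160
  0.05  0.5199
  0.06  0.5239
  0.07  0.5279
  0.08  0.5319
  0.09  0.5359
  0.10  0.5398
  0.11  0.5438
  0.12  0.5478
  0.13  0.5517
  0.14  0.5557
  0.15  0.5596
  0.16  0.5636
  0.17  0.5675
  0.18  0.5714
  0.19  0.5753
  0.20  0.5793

0.5438

σ√T = 0.37·√0.25 = 0.1850
d₁ = [ln(425/430) + (0.061 + ½·0.37²)·0.25] / (σ√T) = (-0.0117 + 0.0324) / 0.1850 = 0.1117 ≈ 0.11
N(d₁) = N(0.11) = 0.5438
Δ_call = N(d₁) = 0.5438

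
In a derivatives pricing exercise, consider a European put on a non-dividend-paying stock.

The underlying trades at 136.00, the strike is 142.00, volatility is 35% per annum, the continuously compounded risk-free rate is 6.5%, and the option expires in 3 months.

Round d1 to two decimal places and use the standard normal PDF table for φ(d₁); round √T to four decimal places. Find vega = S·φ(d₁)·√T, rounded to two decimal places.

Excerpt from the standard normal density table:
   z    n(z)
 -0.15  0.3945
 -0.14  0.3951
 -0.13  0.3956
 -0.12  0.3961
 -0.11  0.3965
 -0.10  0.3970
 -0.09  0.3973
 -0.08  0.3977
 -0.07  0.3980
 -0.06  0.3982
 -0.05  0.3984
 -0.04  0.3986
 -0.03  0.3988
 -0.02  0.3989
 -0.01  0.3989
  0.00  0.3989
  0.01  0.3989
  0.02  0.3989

27.06

σ√T = 0.35·√0.25 = 0.1750
d₁ = [ln(136/142) + (0.065 + 0.35²/2)·0.25] / 0.1750 = [-0.0432 + 0.0316] / 0.1750 = -0.0663 → -0.07
√T = √0.25 = 0.5000
φ(d₁) = φ(-0.07) = 0.3980
vega = S·φ(d₁)·√T = 136·0.3980·0.5000 = 27.0640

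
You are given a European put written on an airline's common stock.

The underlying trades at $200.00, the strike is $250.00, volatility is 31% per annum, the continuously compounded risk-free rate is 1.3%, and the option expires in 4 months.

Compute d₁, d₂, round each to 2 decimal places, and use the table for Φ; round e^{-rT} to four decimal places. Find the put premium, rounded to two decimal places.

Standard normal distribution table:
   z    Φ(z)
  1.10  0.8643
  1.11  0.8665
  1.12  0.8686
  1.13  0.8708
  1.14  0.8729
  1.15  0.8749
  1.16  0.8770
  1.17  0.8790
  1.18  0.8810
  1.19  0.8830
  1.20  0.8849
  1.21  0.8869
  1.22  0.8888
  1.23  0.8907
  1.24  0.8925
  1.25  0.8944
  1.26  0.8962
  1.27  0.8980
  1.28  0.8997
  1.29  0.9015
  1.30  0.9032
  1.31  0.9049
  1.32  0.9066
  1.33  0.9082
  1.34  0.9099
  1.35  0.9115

$51.09

σ√T = 0.31·√0.3333 = 0.1790
ln(S/K) + (r + σ²/2)T = ln(200/250) + (0.013 + 0.31²/2)·0.3333 = -0.2231 + 0.0204 = -0.2028
d₁ = -0.2028 / 0.1790 = -1.1331 → -1.13
d₂ = d₁ − σ√T = -1.1331 − 0.1790 = -1.3120 → -1.31
exp(−rT) = exp(−0.013·0.3333) = 0.9957
P = 250·0.9957·N(1.31) − 200·N(1.13) = 250·0.9957·0.9049 − 200·0.8708 = 225.2522 − 174.1600 = 51.0922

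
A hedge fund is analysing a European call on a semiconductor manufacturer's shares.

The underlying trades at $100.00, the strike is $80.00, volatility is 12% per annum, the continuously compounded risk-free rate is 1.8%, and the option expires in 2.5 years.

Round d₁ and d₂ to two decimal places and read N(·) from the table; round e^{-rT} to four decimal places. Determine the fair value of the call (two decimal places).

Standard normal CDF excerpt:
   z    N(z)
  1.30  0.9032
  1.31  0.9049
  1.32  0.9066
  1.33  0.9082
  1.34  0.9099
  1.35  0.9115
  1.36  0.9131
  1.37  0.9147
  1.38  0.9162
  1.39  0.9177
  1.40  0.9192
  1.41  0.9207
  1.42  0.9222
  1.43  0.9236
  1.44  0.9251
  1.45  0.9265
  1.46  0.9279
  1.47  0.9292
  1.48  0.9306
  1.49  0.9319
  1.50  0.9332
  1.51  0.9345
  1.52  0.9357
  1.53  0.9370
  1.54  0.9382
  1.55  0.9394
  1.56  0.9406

$24.11

σ√T = 0.12 × 1.5811 = 0.1897
ln(S/K) + (r + σ²/2)T = ln(100/80) + (0.018 + 0.12²/2)·2.5 = 0.2231 + 0.0630 = 0.2861
d₁ = 0.2861 / 0.1897 = 1.5081 which rounds to 1.51
d₂ = d₁ − σ√T = 1.5081 − 0.1897 = 1.3184 which rounds to 1.32
exp(−rT) = exp(−0.018·2.5) = 0.9560
C = 100·N(1.51) − 80·0.9560·N(1.32) = 100·0.9345 − 80·0.9560·0.9066 = 93.4500 − 69.3368 = 24.1132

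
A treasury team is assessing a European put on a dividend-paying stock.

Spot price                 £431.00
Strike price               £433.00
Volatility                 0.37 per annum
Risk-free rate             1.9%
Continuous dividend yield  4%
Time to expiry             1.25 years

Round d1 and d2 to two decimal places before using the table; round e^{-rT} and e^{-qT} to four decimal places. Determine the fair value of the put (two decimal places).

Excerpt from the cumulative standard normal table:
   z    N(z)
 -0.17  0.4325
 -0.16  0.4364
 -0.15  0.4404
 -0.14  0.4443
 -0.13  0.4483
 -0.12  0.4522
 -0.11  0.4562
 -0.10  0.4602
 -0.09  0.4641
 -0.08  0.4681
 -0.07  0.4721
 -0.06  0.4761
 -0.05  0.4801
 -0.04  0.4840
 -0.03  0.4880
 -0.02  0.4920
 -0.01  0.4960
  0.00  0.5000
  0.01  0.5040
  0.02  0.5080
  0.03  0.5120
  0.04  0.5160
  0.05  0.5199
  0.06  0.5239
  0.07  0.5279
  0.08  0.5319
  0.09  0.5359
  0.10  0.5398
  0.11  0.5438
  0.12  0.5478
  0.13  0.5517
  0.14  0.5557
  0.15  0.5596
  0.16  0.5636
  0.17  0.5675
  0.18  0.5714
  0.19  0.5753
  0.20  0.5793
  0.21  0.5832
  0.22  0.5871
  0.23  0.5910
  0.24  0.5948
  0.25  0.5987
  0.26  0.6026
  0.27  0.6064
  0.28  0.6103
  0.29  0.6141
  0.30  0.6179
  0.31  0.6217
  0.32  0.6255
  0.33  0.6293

£74.26

σ√T = 0.37·√1.25 = 0.4137
d₁ = [ln(431/433) + (0.019 − 0.04 + 0.37²/2)·1.25] / 0.4137 = [-0.0046 + 0.0593] / 0.4137 = 0.1322 ≈ 0.13
d₂ = d₁ − σ√T = 0.1322 − 0.4137 = -0.2815 ≈ -0.28
exp(−qT) = exp(−0.04·1.25) = 0.9512;  exp(−rT) = exp(−0.019·1.25) = 0.9765
N(−d₂) = N(0.28) = 0.6103;  N(−d₁) = N(-0.13) = 0.4483
P = 433·0.9765·0.6103 − 431·0.9512·0.4483 = 258.0498 − 183.7883 = 74.2615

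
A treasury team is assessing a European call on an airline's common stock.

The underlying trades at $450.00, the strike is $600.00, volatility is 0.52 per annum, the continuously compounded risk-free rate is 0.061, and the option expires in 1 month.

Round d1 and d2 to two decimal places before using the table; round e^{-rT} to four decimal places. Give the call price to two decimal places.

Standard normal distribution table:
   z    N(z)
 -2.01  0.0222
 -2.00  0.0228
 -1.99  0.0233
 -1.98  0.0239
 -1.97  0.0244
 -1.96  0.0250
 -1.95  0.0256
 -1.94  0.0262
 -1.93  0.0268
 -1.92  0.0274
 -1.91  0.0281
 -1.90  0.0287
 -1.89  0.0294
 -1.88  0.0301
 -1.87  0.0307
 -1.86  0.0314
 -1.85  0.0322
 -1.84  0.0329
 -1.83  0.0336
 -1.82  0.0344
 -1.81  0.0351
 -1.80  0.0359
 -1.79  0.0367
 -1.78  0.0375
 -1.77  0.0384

T = 0.08333;  σ√T = 0.1501
d₁ = [ln(450/600) + (0.061 + 0.52²/2)·0.08333] / 0.1501 = [-0.2877 + 0.0163] / 0.1501 = -1.8075 which rounds to -1.81
d₂ = d₁ − σ√T = -1.8075 − 0.1501 = -1.9577 which rounds to -1.96
e^(−rT) = e^(−0.061·0.08333) = 0.9949
C = 450·N(-1.81) − 600·0.9949·N(-1.96) = 450·0.0351 − 600·0.9949·0.0250 = 15.7950 − 14.9235 = 0.8715

$0.87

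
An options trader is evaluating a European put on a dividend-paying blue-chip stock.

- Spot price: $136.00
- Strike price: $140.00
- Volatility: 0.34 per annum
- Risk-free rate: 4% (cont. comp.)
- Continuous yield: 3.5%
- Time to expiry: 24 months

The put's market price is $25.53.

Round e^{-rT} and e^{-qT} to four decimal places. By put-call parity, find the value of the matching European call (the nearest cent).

$23.10

exp(−qT) = exp(−0.035·2) = 0.9324;  exp(−rT) = exp(−0.04·2) = 0.9231
Put-call parity: C − P = S·e^(−qT) − K·e^(−rT) = 136·0.9324 − 140·0.9231 = 126.8064 − 129.2340 = -2.4276
C = P + (C − P) = 25.53 + (-2.4276) = 23.1024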